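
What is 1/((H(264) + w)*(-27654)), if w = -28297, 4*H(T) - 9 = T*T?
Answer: 2/601239441 ≈ 3.3265e-9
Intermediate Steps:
H(T) = 9/4 + T²/4 (H(T) = 9/4 + (T*T)/4 = 9/4 + T²/4)
1/((H(264) + w)*(-27654)) = 1/((9/4 + (¼)*264²) - 28297*(-27654)) = -1/27654/((9/4 + (¼)*69696) - 28297) = -1/27654/((9/4 + 17424) - 28297) = -1/27654/(69705/4 - 28297) = -1/27654/(-43483/4) = -4/43483*(-1/27654) = 2/601239441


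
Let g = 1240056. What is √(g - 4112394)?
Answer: I*√2872338 ≈ 1694.8*I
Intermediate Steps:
√(g - 4112394) = √(1240056 - 4112394) = √(-2872338) = I*√2872338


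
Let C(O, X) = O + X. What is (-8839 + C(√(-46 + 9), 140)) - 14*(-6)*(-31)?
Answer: -11303 + I*√37 ≈ -11303.0 + 6.0828*I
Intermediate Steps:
(-8839 + C(√(-46 + 9), 140)) - 14*(-6)*(-31) = (-8839 + (√(-46 + 9) + 140)) - 14*(-6)*(-31) = (-8839 + (√(-37) + 140)) + 84*(-31) = (-8839 + (I*√37 + 140)) - 2604 = (-8839 + (140 + I*√37)) - 2604 = (-8699 + I*√37) - 2604 = -11303 + I*√37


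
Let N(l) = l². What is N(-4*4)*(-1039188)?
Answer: -266032128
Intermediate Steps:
N(-4*4)*(-1039188) = (-4*4)²*(-1039188) = (-16)²*(-1039188) = 256*(-1039188) = -266032128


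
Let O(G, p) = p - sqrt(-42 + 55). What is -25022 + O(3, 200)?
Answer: -24822 - sqrt(13) ≈ -24826.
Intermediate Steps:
O(G, p) = p - sqrt(13)
-25022 + O(3, 200) = -25022 + (200 - sqrt(13)) = -24822 - sqrt(13)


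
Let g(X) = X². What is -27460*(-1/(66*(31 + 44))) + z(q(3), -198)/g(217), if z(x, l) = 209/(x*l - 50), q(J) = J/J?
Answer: 32067882257/5780645640 ≈ 5.5475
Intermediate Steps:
q(J) = 1
z(x, l) = 209/(-50 + l*x) (z(x, l) = 209/(l*x - 50) = 209/(-50 + l*x))
-27460*(-1/(66*(31 + 44))) + z(q(3), -198)/g(217) = -27460*(-1/(66*(31 + 44))) + (209/(-50 - 198*1))/(217²) = -27460/(75*(-66)) + (209/(-50 - 198))/47089 = -27460/(-4950) + (209/(-248))*(1/47089) = -27460*(-1/4950) + (209*(-1/248))*(1/47089) = 2746/495 - 209/248*1/47089 = 2746/495 - 209/11678072 = 32067882257/5780645640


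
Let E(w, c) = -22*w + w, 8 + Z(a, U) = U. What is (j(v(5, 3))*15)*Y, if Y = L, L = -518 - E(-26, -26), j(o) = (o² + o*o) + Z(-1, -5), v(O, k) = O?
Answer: -590520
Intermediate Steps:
Z(a, U) = -8 + U
j(o) = -13 + 2*o² (j(o) = (o² + o*o) + (-8 - 5) = (o² + o²) - 13 = 2*o² - 13 = -13 + 2*o²)
E(w, c) = -21*w
L = -1064 (L = -518 - (-21)*(-26) = -518 - 1*546 = -518 - 546 = -1064)
Y = -1064
(j(v(5, 3))*15)*Y = ((-13 + 2*5²)*15)*(-1064) = ((-13 + 2*25)*15)*(-1064) = ((-13 + 50)*15)*(-1064) = (37*15)*(-1064) = 555*(-1064) = -590520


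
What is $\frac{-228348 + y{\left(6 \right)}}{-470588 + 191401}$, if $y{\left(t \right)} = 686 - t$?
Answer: $\frac{227668}{279187} \approx 0.81547$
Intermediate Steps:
$\frac{-228348 + y{\left(6 \right)}}{-470588 + 191401} = \frac{-228348 + \left(686 - 6\right)}{-470588 + 191401} = \frac{-228348 + \left(686 - 6\right)}{-279187} = \left(-228348 + 680\right) \left(- \frac{1}{279187}\right) = \left(-227668\right) \left(- \frac{1}{279187}\right) = \frac{227668}{279187}$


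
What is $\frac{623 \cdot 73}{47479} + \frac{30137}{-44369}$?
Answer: $\frac{586983128}{2106595751} \approx 0.27864$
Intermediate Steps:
$\frac{623 \cdot 73}{47479} + \frac{30137}{-44369} = 45479 \cdot \frac{1}{47479} + 30137 \left(- \frac{1}{44369}\right) = \frac{45479}{47479} - \frac{30137}{44369} = \frac{586983128}{2106595751}$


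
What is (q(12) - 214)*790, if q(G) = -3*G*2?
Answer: -225940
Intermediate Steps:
q(G) = -6*G
(q(12) - 214)*790 = (-6*12 - 214)*790 = (-72 - 214)*790 = -286*790 = -225940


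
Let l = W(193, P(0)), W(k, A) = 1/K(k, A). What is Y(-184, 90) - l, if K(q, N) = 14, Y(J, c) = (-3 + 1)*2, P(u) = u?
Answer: -57/14 ≈ -4.0714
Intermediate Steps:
Y(J, c) = -4 (Y(J, c) = -2*2 = -4)
W(k, A) = 1/14
l = 1/14 ≈ 0.071429
Y(-184, 90) - l = -4 - 1*1/14 = -4 - 1/14 = -57/14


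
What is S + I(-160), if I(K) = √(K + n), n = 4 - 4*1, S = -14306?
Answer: -14306 + 4*I*√10 ≈ -14306.0 + 12.649*I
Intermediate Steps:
n = 0 (n = 4 - 4 = 0)
I(K) = √K (I(K) = √(K + 0) = √K)
S + I(-160) = -14306 + √(-160) = -14306 + 4*I*√10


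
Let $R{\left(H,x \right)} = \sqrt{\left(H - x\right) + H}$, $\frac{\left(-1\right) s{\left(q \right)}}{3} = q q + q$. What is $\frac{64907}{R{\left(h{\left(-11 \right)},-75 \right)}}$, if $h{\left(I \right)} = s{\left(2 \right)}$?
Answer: $\frac{64907 \sqrt{39}}{39} \approx 10393.0$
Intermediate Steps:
$s{\left(q \right)} = - 3 q - 3 q^{2}$ ($s{\left(q \right)} = - 3 \left(q q + q\right) = - 3 \left(q^{2} + q\right) = - 3 \left(q + q^{2}\right) = - 3 q - 3 q^{2}$)
$h{\left(I \right)} = -18$ ($h{\left(I \right)} = \left(-3\right) 2 \left(1 + 2\right) = \left(-3\right) 2 \cdot 3 = -18$)
$R{\left(H,x \right)} = \sqrt{- x + 2 H}$
$\frac{64907}{R{\left(h{\left(-11 \right)},-75 \right)}} = \frac{64907}{\sqrt{\left(-1\right) \left(-75\right) + 2 \left(-18\right)}} = \frac{64907}{\sqrt{75 - 36}} = \frac{64907}{\sqrt{39}} = 64907 \frac{\sqrt{39}}{39} = \frac{64907 \sqrt{39}}{39}$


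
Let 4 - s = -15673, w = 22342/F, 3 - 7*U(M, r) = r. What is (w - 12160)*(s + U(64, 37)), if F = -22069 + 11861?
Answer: -972860977965/5104 ≈ -1.9061e+8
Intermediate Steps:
F = -10208
U(M, r) = 3/7 - r/7
w = -11171/5104 (w = 22342/(-10208) = 22342*(-1/10208) = -11171/5104 ≈ -2.1887)
s = 15677 (s = 4 - 1*(-15673) = 4 + 15673 = 15677)
(w - 12160)*(s + U(64, 37)) = (-11171/5104 - 12160)*(15677 + (3/7 - ⅐*37)) = -62075811*(15677 + (3/7 - 37/7))/5104 = -62075811*(15677 - 34/7)/5104 = -62075811/5104*109705/7 = -972860977965/5104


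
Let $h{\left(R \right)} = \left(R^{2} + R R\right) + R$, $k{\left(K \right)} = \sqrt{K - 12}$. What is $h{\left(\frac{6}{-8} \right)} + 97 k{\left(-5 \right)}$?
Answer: $\frac{3}{8} + 97 i \sqrt{17} \approx 0.375 + 399.94 i$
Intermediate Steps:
$k{\left(K \right)} = \sqrt{-12 + K}$
$h{\left(R \right)} = R + 2 R^{2}$ ($h{\left(R \right)} = \left(R^{2} + R^{2}\right) + R = 2 R^{2} + R = R + 2 R^{2}$)
$h{\left(\frac{6}{-8} \right)} + 97 k{\left(-5 \right)} = \frac{6}{-8} \left(1 + 2 \frac{6}{-8}\right) + 97 \sqrt{-12 - 5} = 6 \left(- \frac{1}{8}\right) \left(1 + 2 \cdot 6 \left(- \frac{1}{8}\right)\right) + 97 \sqrt{-17} = - \frac{3 \left(1 + 2 \left(- \frac{3}{4}\right)\right)}{4} + 97 i \sqrt{17} = - \frac{3 \left(1 - \frac{3}{2}\right)}{4} + 97 i \sqrt{17} = \left(- \frac{3}{4}\right) \left(- \frac{1}{2}\right) + 97 i \sqrt{17} = \frac{3}{8} + 97 i \sqrt{17}$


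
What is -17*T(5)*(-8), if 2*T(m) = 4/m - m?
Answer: -1428/5 ≈ -285.60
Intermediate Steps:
T(m) = 2/m - m/2 (T(m) = (4/m - m)/2 = (-m + 4/m)/2 = 2/m - m/2)
-17*T(5)*(-8) = -17*(2/5 - 1/2*5)*(-8) = -17*(2*(1/5) - 5/2)*(-8) = -17*(2/5 - 5/2)*(-8) = -17*(-21/10)*(-8) = (357/10)*(-8) = -1428/5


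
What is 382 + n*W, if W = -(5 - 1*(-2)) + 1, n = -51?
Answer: 688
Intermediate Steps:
W = -6 (W = -(5 + 2) + 1 = -1*7 + 1 = -7 + 1 = -6)
382 + n*W = 382 - 51*(-6) = 382 + 306 = 688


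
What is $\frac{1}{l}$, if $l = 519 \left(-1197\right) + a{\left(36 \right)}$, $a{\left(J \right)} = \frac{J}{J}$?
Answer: $- \frac{1}{621242} \approx -1.6097 \cdot 10^{-6}$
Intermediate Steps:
$a{\left(J \right)} = 1$
$l = -621242$ ($l = 519 \left(-1197\right) + 1 = -621243 + 1 = -621242$)
$\frac{1}{l} = \frac{1}{-621242} = - \frac{1}{621242}$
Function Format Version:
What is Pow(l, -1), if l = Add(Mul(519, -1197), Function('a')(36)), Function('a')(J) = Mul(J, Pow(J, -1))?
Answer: Rational(-1, 621242) ≈ -1.6097e-6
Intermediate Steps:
Function('a')(J) = 1
l = -621242 (l = Add(Mul(519, -1197), 1) = Add(-621243, 1) = -621242)
Pow(l, -1) = Pow(-621242, -1) = Rational(-1, 621242)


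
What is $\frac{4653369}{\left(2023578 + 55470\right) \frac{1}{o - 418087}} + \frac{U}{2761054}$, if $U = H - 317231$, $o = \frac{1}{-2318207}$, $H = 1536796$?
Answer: $- \frac{1037719119543385854430535}{1108945961317179212} \approx -9.3577 \cdot 10^{5}$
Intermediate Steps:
$o = - \frac{1}{2318207} \approx -4.3137 \cdot 10^{-7}$
$U = 1219565$ ($U = 1536796 - 317231 = 1219565$)
$\frac{4653369}{\left(2023578 + 55470\right) \frac{1}{o - 418087}} + \frac{U}{2761054} = \frac{4653369}{\left(2023578 + 55470\right) \frac{1}{- \frac{1}{2318207} - 418087}} + \frac{1219565}{2761054} = \frac{4653369}{2079048 \frac{1}{- \frac{969212210010}{2318207}}} + 1219565 \cdot \frac{1}{2761054} = \frac{4653369}{2079048 \left(- \frac{2318207}{969212210010}\right)} + \frac{1219565}{2761054} = \frac{4653369}{- \frac{803277271156}{161535368335}} + \frac{1219565}{2761054} = 4653369 \left(- \frac{161535368335}{803277271156}\right) + \frac{1219565}{2761054} = - \frac{751683675413670615}{803277271156} + \frac{1219565}{2761054} = - \frac{1037719119543385854430535}{1108945961317179212}$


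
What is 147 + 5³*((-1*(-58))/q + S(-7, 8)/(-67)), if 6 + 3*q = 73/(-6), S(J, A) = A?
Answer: -7778959/7303 ≈ -1065.2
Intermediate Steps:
q = -109/18 (q = -2 + (73/(-6))/3 = -2 + (73*(-⅙))/3 = -2 + (⅓)*(-73/6) = -2 - 73/18 = -109/18 ≈ -6.0556)
147 + 5³*((-1*(-58))/q + S(-7, 8)/(-67)) = 147 + 5³*((-1*(-58))/(-109/18) + 8/(-67)) = 147 + 125*(58*(-18/109) + 8*(-1/67)) = 147 + 125*(-1044/109 - 8/67) = 147 + 125*(-70820/7303) = 147 - 8852500/7303 = -7778959/7303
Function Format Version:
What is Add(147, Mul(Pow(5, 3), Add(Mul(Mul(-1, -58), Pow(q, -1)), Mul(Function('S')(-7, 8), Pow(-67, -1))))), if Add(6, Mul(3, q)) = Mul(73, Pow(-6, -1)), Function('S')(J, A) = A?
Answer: Rational(-7778959, 7303) ≈ -1065.2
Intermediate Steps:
q = Rational(-109, 18) (q = Add(-2, Mul(Rational(1, 3), Mul(73, Pow(-6, -1)))) = Add(-2, Mul(Rational(1, 3), Mul(73, Rational(-1, 6)))) = Add(-2, Mul(Rational(1, 3), Rational(-73, 6))) = Add(-2, Rational(-73, 18)) = Rational(-109, 18) ≈ -6.0556)
Add(147, Mul(Pow(5, 3), Add(Mul(Mul(-1, -58), Pow(q, -1)), Mul(Function('S')(-7, 8), Pow(-67, -1))))) = Add(147, Mul(Pow(5, 3), Add(Mul(Mul(-1, -58), Pow(Rational(-109, 18), -1)), Mul(8, Pow(-67, -1))))) = Add(147, Mul(125, Add(Mul(58, Rational(-18, 109)), Mul(8, Rational(-1, 67))))) = Add(147, Mul(125, Add(Rational(-1044, 109), Rational(-8, 67)))) = Add(147, Mul(125, Rational(-70820, 7303))) = Add(147, Rational(-8852500, 7303)) = Rational(-7778959, 7303)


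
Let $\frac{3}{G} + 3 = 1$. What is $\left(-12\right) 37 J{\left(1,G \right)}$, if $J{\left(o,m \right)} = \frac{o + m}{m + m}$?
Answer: $-74$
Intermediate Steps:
$G = - \frac{3}{2}$ ($G = \frac{3}{-3 + 1} = \frac{3}{-2} = 3 \left(- \frac{1}{2}\right) = - \frac{3}{2} \approx -1.5$)
$J{\left(o,m \right)} = \frac{m + o}{2 m}$
$\left(-12\right) 37 J{\left(1,G \right)} = \left(-12\right) 37 \frac{- \frac{3}{2} + 1}{2 \left(- \frac{3}{2}\right)} = - 444 \cdot \frac{1}{2} \left(- \frac{2}{3}\right) \left(- \frac{1}{2}\right) = \left(-444\right) \frac{1}{6} = -74$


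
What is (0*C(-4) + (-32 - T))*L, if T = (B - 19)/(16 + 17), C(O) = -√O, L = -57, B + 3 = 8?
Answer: 19798/11 ≈ 1799.8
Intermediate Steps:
B = 5 (B = -3 + 8 = 5)
T = -14/33 (T = (5 - 19)/(16 + 17) = -14/33 ≈ -0.42424)
(0*C(-4) + (-32 - T))*L = (0*(-√(-4)) + (-32 - 1*(-14/33)))*(-57) = (0*(-2*I) + (-32 + 14/33))*(-57) = (0*(-2*I) - 1042/33)*(-57) = (0 - 1042/33)*(-57) = -1042/33*(-57) = 19798/11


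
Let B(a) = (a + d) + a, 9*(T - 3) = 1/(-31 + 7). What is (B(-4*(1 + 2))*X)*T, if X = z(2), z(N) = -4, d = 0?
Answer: 2588/9 ≈ 287.56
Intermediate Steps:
T = 647/216 (T = 3 + 1/(9*(-31 + 7)) = 3 + (1/9)/(-24) = 3 + (1/9)*(-1/24) = 3 - 1/216 = 647/216 ≈ 2.9954)
X = -4
B(a) = 2*a (B(a) = (a + 0) + a = a + a = 2*a)
(B(-4*(1 + 2))*X)*T = ((2*(-4*(1 + 2)))*(-4))*(647/216) = ((2*(-4*3))*(-4))*(647/216) = ((2*(-12))*(-4))*(647/216) = -24*(-4)*(647/216) = 96*(647/216) = 2588/9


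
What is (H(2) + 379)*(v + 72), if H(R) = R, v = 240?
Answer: 118872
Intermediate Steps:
(H(2) + 379)*(v + 72) = (2 + 379)*(240 + 72) = 381*312 = 118872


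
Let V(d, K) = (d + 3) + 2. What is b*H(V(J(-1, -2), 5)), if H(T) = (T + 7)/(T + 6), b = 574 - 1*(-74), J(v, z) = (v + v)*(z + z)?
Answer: 12960/19 ≈ 682.11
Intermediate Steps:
J(v, z) = 4*v*z (J(v, z) = (2*v)*(2*z) = 4*v*z)
V(d, K) = 5 + d (V(d, K) = (3 + d) + 2 = 5 + d)
b = 648 (b = 574 + 74 = 648)
H(T) = (7 + T)/(6 + T)
b*H(V(J(-1, -2), 5)) = 648*((7 + (5 + 4*(-1)*(-2)))/(6 + (5 + 4*(-1)*(-2)))) = 648*((7 + (5 + 8))/(6 + (5 + 8))) = 648*((7 + 13)/(6 + 13)) = 648*(20/19) = 12960/19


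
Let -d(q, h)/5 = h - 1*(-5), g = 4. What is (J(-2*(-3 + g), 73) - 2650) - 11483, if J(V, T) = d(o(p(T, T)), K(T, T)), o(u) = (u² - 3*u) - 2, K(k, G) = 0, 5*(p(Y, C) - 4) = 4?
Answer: -14158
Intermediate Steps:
p(Y, C) = 24/5 (p(Y, C) = 4 + (⅕)*4 = 4 + ⅘ = 24/5)
o(u) = -2 + u² - 3*u
d(q, h) = -25 - 5*h (d(q, h) = -5*(h - 1*(-5)) = -5*(h + 5) = -5*(5 + h) = -25 - 5*h)
J(V, T) = -25 (J(V, T) = -25 - 5*0 = -25 + 0 = -25)
(J(-2*(-3 + g), 73) - 2650) - 11483 = (-25 - 2650) - 11483 = -2675 - 11483 = -14158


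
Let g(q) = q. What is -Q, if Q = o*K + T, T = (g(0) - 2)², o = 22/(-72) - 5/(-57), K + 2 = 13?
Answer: -1097/684 ≈ -1.6038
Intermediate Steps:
K = 11 (K = -2 + 13 = 11)
o = -149/684 (o = 22*(-1/72) - 5*(-1/57) = -11/36 + 5/57 = -149/684 ≈ -0.21784)
T = 4 (T = (0 - 2)² = (-2)² = 4)
Q = 1097/684 (Q = -149/684*11 + 4 = -1639/684 + 4 = 1097/684 ≈ 1.6038)
-Q = -1*1097/684 = -1097/684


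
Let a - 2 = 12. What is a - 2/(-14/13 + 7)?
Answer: 1052/77 ≈ 13.662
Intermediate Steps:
a = 14 (a = 2 + 12 = 14)
a - 2/(-14/13 + 7) = 14 - 2/(-14/13 + 7) = 14 - 2/(77/13) = 14 + (13/77)*(-2) = 14 - 26/77 = 1052/77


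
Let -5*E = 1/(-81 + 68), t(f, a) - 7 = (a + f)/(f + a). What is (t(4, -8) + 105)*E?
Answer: 113/65 ≈ 1.7385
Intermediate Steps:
t(f, a) = 8 (t(f, a) = 7 + (a + f)/(f + a) = 7 + (a + f)/(a + f) = 7 + 1 = 8)
E = 1/65 (E = -1/(5*(-81 + 68)) = -⅕/(-13) = -⅕*(-1/13) = 1/65 ≈ 0.015385)
(t(4, -8) + 105)*E = (8 + 105)*(1/65) = 113*(1/65) = 113/65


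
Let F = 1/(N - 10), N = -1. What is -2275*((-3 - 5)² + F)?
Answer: -1599325/11 ≈ -1.4539e+5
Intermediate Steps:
F = -1/11 (F = 1/(-1 - 10) = 1/(-11) = -1/11 ≈ -0.090909)
-2275*((-3 - 5)² + F) = -2275*((-3 - 5)² - 1/11) = -2275*((-8)² - 1/11) = -2275*(64 - 1/11) = -2275*703/11 = -1599325/11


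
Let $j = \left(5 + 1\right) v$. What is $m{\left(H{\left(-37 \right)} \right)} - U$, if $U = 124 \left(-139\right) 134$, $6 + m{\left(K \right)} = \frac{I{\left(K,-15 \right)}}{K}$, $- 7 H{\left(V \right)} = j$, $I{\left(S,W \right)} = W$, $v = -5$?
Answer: $\frac{4619229}{2} \approx 2.3096 \cdot 10^{6}$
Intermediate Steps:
$j = -30$ ($j = \left(5 + 1\right) \left(-5\right) = 6 \left(-5\right) = -30$)
$H{\left(V \right)} = \frac{30}{7}$ ($H{\left(V \right)} = \left(- \frac{1}{7}\right) \left(-30\right) = \frac{30}{7}$)
$m{\left(K \right)} = -6 - \frac{15}{K}$
$U = -2309624$ ($U = \left(-17236\right) 134 = -2309624$)
$m{\left(H{\left(-37 \right)} \right)} - U = \left(-6 - \frac{15}{\frac{30}{7}}\right) - -2309624 = \left(-6 - \frac{7}{2}\right) + 2309624 = - \frac{19}{2} + 2309624 = \frac{4619229}{2}$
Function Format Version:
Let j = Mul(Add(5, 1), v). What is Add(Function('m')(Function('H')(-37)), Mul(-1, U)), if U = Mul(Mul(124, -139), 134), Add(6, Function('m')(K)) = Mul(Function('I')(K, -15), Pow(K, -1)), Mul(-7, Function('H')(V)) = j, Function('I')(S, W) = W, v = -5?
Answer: Rational(4619229, 2) ≈ 2.3096e+6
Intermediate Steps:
j = -30 (j = Mul(Add(5, 1), -5) = Mul(6, -5) = -30)
Function('H')(V) = Rational(30, 7) (Function('H')(V) = Mul(Rational(-1, 7), -30) = Rational(30, 7))
Function('m')(K) = Add(-6, Mul(-15, Pow(K, -1)))
U = -2309624 (U = Mul(-17236, 134) = -2309624)
Add(Function('m')(Function('H')(-37)), Mul(-1, U)) = Add(Add(-6, Mul(-15, Pow(Rational(30, 7), -1))), Mul(-1, -2309624)) = Add(Add(-6, Mul(-15, Rational(7, 30))), 2309624) = Add(Add(-6, Rational(-7, 2)), 2309624) = Add(Rational(-19, 2), 2309624) = Rational(4619229, 2)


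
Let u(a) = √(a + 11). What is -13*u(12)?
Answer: -13*√23 ≈ -62.346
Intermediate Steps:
u(a) = √(11 + a)
-13*u(12) = -13*√(11 + 12) = -13*√23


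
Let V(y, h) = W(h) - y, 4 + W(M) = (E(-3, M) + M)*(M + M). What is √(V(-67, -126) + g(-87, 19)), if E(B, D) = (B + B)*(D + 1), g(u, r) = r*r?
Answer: 2*I*√39206 ≈ 396.01*I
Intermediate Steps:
g(u, r) = r²
E(B, D) = 2*B*(1 + D) (E(B, D) = (2*B)*(1 + D) = 2*B*(1 + D))
W(M) = -4 + 2*M*(-6 - 5*M) (W(M) = -4 + (2*(-3)*(1 + M) + M)*(M + M) = -4 + ((-6 - 6*M) + M)*(2*M) = -4 + (-6 - 5*M)*(2*M) = -4 + 2*M*(-6 - 5*M))
V(y, h) = -4 - y - 12*h - 10*h² (V(y, h) = (-4 - 12*h - 10*h²) - y = -4 - y - 12*h - 10*h²)
√(V(-67, -126) + g(-87, 19)) = √((-4 - 1*(-67) - 12*(-126) - 10*(-126)²) + 19²) = √((-4 + 67 + 1512 - 10*15876) + 361) = √((-4 + 67 + 1512 - 158760) + 361) = √(-157185 + 361) = √(-156824) = 2*I*√39206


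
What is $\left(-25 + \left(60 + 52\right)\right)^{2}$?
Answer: $7569$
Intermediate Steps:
$\left(-25 + \left(60 + 52\right)\right)^{2} = \left(-25 + 112\right)^{2} = 87^{2} = 7569$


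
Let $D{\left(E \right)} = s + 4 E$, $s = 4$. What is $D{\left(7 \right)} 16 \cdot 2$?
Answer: $1024$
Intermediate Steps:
$D{\left(E \right)} = 4 + 4 E$
$D{\left(7 \right)} 16 \cdot 2 = \left(4 + 4 \cdot 7\right) 16 \cdot 2 = \left(4 + 28\right) 16 \cdot 2 = 32 \cdot 16 \cdot 2 = 512 \cdot 2 = 1024$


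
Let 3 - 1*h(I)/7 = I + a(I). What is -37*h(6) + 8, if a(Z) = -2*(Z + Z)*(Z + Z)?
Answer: -73807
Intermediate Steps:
a(Z) = -8*Z² (a(Z) = -2*2*Z*2*Z = -8*Z²)
h(I) = 21 - 7*I + 56*I² (h(I) = 21 - 7*(I - 8*I²) = 21 + (-7*I + 56*I²) = 21 - 7*I + 56*I²)
-37*h(6) + 8 = -37*(21 - 7*6 + 56*6²) + 8 = -37*(21 - 42 + 56*36) + 8 = -37*(21 - 42 + 2016) + 8 = -37*1995 + 8 = -73815 + 8 = -73807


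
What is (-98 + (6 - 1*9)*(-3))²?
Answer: 7921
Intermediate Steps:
(-98 + (6 - 1*9)*(-3))² = (-98 + (6 - 9)*(-3))² = (-98 - 3*(-3))² = (-98 + 9)² = (-89)² = 7921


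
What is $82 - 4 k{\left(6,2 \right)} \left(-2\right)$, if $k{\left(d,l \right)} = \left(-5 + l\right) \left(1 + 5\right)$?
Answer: $-62$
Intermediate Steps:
$k{\left(d,l \right)} = -30 + 6 l$ ($k{\left(d,l \right)} = \left(-5 + l\right) 6 = -30 + 6 l$)
$82 - 4 k{\left(6,2 \right)} \left(-2\right) = 82 - 4 \left(-30 + 6 \cdot 2\right) \left(-2\right) = 82 - 4 \left(-30 + 12\right) \left(-2\right) = 82 - 4 \left(-18\right) \left(-2\right) = 82 - \left(-72\right) \left(-2\right) = 82 - 144 = -62$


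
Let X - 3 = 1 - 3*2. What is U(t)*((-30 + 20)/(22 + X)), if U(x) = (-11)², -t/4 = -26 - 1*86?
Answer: -121/2 ≈ -60.500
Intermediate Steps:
t = 448 (t = -4*(-26 - 1*86) = -4*(-26 - 86) = -4*(-112) = 448)
X = -2 (X = 3 + (1 - 3*2) = 3 + (1 - 6) = 3 - 5 = -2)
U(x) = 121
U(t)*((-30 + 20)/(22 + X)) = 121*((-30 + 20)/(22 - 2)) = 121*(-10/20) = 121*(-10*1/20) = 121*(-½) = -121/2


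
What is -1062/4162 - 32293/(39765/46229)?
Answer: -3106690030072/82750965 ≈ -37543.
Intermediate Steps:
-1062/4162 - 32293/(39765/46229) = -1062*1/4162 - 32293/(39765*(1/46229)) = -531/2081 - 32293/39765/46229 = -531/2081 - 32293*46229/39765 = -531/2081 - 1492873097/39765 = -3106690030072/82750965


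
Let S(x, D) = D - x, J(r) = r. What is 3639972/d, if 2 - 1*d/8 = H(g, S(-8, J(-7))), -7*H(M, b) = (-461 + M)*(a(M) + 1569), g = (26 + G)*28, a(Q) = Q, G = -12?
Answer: -6369951/270590 ≈ -23.541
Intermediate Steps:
g = 392 (g = (26 - 12)*28 = 14*28 = 392)
H(M, b) = -(-461 + M)*(1569 + M)/7 (H(M, b) = -(-461 + M)*(M + 1569)/7 = -(-461 + M)*(1569 + M)/7)
d = -1082360/7 (d = 16 - 8*(723309/7 - 1108/7*392 - ⅐*392²) = 16 - 8*(723309/7 - 62048 - ⅐*153664) = 16 - 8*(723309/7 - 62048 - 21952) = 16 - 8*135309/7 = 16 - 1082472/7 = -1082360/7 ≈ -1.5462e+5)
3639972/d = 3639972/(-1082360/7) = 3639972*(-7/1082360) = -6369951/270590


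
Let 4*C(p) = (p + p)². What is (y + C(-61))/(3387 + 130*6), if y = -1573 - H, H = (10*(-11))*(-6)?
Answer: 496/1389 ≈ 0.35709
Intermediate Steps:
C(p) = p² (C(p) = (p + p)²/4 = (2*p)²/4 = (4*p²)/4 = p²)
H = 660 (H = -110*(-6) = 660)
y = -2233 (y = -1573 - 1*660 = -1573 - 660 = -2233)
(y + C(-61))/(3387 + 130*6) = (-2233 + (-61)²)/(3387 + 130*6) = (-2233 + 3721)/(3387 + 780) = 1488/4167 = 1488*(1/4167) = 496/1389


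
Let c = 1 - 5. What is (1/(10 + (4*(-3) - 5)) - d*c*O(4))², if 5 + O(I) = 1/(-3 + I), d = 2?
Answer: 50625/49 ≈ 1033.2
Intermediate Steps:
O(I) = -5 + 1/(-3 + I)
c = -4
(1/(10 + (4*(-3) - 5)) - d*c*O(4))² = (1/(10 + (4*(-3) - 5)) - 2*(-4)*(16 - 5*4)/(-3 + 4))² = (1/(10 + (-12 - 5)) - (-8)*(16 - 20)/1)² = (1/(10 - 17) - (-8)*1*(-4))² = (1/(-7) - (-8)*(-4))² = (-⅐ - 1*32)² = (-⅐ - 32)² = (-225/7)² = 50625/49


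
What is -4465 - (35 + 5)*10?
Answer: -4865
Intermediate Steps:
-4465 - (35 + 5)*10 = -4465 - 40*10 = -4465 - 1*400 = -4465 - 400 = -4865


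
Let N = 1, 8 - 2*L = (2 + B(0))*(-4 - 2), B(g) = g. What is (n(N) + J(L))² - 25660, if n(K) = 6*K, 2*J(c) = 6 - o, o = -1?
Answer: -102279/4 ≈ -25570.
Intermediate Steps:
L = 10 (L = 4 - (2 + 0)*(-4 - 2)/2 = 4 - (-6) = 4 - ½*(-12) = 4 + 6 = 10)
J(c) = 7/2 (J(c) = (6 - 1*(-1))/2 = (6 + 1)/2 = (½)*7 = 7/2)
(n(N) + J(L))² - 25660 = (6*1 + 7/2)² - 25660 = (6 + 7/2)² - 25660 = (19/2)² - 25660 = 361/4 - 25660 = -102279/4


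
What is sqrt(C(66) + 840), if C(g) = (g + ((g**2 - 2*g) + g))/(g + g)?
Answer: 3*sqrt(97) ≈ 29.547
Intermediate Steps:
C(g) = g/2 (C(g) = (g + (g**2 - g))/((2*g)) = g**2*(1/(2*g)) = g/2)
sqrt(C(66) + 840) = sqrt((1/2)*66 + 840) = sqrt(33 + 840) = sqrt(873) = 3*sqrt(97)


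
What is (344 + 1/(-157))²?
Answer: 2916756049/24649 ≈ 1.1833e+5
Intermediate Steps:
(344 + 1/(-157))² = (344 - 1/157)² = (54007/157)² = 2916756049/24649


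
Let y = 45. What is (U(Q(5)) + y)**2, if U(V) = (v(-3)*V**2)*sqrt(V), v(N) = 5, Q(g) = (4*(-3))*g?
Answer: -19439997975 + 3240000*I*sqrt(15) ≈ -1.944e+10 + 1.2548e+7*I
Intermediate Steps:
Q(g) = -12*g
U(V) = 5*V**(5/2) (U(V) = (5*V**2)*sqrt(V) = 5*V**(5/2))
(U(Q(5)) + y)**2 = (5*(-12*5)**(5/2) + 45)**2 = (5*(-60)**(5/2) + 45)**2 = (5*(7200*I*sqrt(15)) + 45)**2 = (36000*I*sqrt(15) + 45)**2 = (45 + 36000*I*sqrt(15))**2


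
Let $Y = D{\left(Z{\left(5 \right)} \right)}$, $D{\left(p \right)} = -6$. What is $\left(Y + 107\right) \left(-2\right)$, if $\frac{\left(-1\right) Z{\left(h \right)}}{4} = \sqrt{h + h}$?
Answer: $-202$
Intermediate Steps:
$Z{\left(h \right)} = - 4 \sqrt{2} \sqrt{h}$ ($Z{\left(h \right)} = - 4 \sqrt{h + h} = - 4 \sqrt{2 h} = - 4 \sqrt{2} \sqrt{h}$)
$Y = -6$
$\left(Y + 107\right) \left(-2\right) = \left(-6 + 107\right) \left(-2\right) = 101 \left(-2\right) = -202$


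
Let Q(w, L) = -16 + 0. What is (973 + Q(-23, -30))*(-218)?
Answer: -208626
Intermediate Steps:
Q(w, L) = -16
(973 + Q(-23, -30))*(-218) = (973 - 16)*(-218) = 957*(-218) = -208626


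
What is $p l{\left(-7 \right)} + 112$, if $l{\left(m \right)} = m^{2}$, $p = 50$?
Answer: $2562$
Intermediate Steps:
$p l{\left(-7 \right)} + 112 = 50 \left(-7\right)^{2} + 112 = 50 \cdot 49 + 112 = 2450 + 112 = 2562$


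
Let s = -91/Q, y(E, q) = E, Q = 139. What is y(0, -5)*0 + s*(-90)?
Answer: 8190/139 ≈ 58.921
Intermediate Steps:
s = -91/139 ≈ -0.65468
y(0, -5)*0 + s*(-90) = 0*0 - 91/139*(-90) = 0 + 8190/139 = 8190/139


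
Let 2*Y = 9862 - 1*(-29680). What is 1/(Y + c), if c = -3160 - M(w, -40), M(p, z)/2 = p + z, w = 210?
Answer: 1/16271 ≈ 6.1459e-5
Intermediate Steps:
Y = 19771 (Y = (9862 - 1*(-29680))/2 = (9862 + 29680)/2 = (1/2)*39542 = 19771)
M(p, z) = 2*p + 2*z (M(p, z) = 2*(p + z) = 2*p + 2*z)
c = -3500 (c = -3160 - (2*210 + 2*(-40)) = -3160 - (420 - 80) = -3160 - 1*340 = -3160 - 340 = -3500)
1/(Y + c) = 1/(19771 - 3500) = 1/16271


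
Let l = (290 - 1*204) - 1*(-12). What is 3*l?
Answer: 294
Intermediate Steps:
l = 98 (l = (290 - 204) + 12 = 86 + 12 = 98)
3*l = 3*98 = 294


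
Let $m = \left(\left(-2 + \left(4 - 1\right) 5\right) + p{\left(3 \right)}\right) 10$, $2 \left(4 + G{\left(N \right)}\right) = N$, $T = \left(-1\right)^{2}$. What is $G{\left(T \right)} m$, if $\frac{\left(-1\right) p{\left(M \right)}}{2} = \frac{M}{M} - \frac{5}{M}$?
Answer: $- \frac{1505}{3} \approx -501.67$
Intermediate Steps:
$T = 1$
$G{\left(N \right)} = -4 + \frac{N}{2}$
$p{\left(M \right)} = -2 + \frac{10}{M}$ ($p{\left(M \right)} = - 2 \left(\frac{M}{M} - \frac{5}{M}\right) = - 2 \left(1 - \frac{5}{M}\right) = -2 + \frac{10}{M}$)
$m = \frac{430}{3}$ ($m = \left(\left(-2 + \left(4 - 1\right) 5\right) - \left(2 - \frac{10}{3}\right)\right) 10 = \left(\left(-2 + 3 \cdot 5\right) + \left(-2 + 10 \cdot \frac{1}{3}\right)\right) 10 = \left(\left(-2 + 15\right) + \left(-2 + \frac{10}{3}\right)\right) 10 = \left(13 + \frac{4}{3}\right) 10 = \frac{43}{3} \cdot 10 = \frac{430}{3} \approx 143.33$)
$G{\left(T \right)} m = \left(-4 + \frac{1}{2} \cdot 1\right) \frac{430}{3} = \left(-4 + \frac{1}{2}\right) \frac{430}{3} = \left(- \frac{7}{2}\right) \frac{430}{3} = - \frac{1505}{3}$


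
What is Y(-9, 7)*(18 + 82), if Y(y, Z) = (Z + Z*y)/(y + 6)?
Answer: 5600/3 ≈ 1866.7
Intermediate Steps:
Y(y, Z) = (Z + Z*y)/(6 + y)
Y(-9, 7)*(18 + 82) = (7*(1 - 9)/(6 - 9))*(18 + 82) = (7*(-8)/(-3))*100 = (7*(-⅓)*(-8))*100 = (56/3)*100 = 5600/3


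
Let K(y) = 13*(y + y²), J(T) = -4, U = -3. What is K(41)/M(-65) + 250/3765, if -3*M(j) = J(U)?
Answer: 25285087/1506 ≈ 16790.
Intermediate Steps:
M(j) = 4/3 (M(j) = -⅓*(-4) = 4/3)
K(y) = 13*y + 13*y²
K(41)/M(-65) + 250/3765 = (13*41*(1 + 41))/(4/3) + 250/3765 = (13*41*42)*(¾) + 250*(1/3765) = 22386*(¾) + 50/753 = 33579/2 + 50/753 = 25285087/1506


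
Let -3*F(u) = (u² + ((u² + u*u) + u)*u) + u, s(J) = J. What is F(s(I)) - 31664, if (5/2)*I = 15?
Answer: -31834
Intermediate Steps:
I = 6 (I = (⅖)*15 = 6)
F(u) = -u/3 - u²/3 - u*(u + 2*u²)/3 (F(u) = -((u² + ((u² + u*u) + u)*u) + u)/3 = -((u² + ((u² + u²) + u)*u) + u)/3 = -((u² + (2*u² + u)*u) + u)/3 = -((u² + (u + 2*u²)*u) + u)/3 = -((u² + u*(u + 2*u²)) + u)/3 = -(u + u² + u*(u + 2*u²))/3 = -u/3 - u²/3 - u*(u + 2*u²)/3)
F(s(I)) - 31664 = -⅓*6*(1 + 2*6 + 2*6²) - 31664 = -⅓*6*(1 + 12 + 2*36) - 31664 = -⅓*6*(1 + 12 + 72) - 31664 = -⅓*6*85 - 31664 = -170 - 31664 = -31834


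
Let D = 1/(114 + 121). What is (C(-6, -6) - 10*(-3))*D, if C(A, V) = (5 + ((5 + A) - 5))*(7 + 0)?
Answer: 23/235 ≈ 0.097872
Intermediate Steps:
D = 1/235 ≈ 0.0042553
C(A, V) = 35 + 7*A (C(A, V) = (5 + A)*7 = 35 + 7*A)
(C(-6, -6) - 10*(-3))*D = ((35 + 7*(-6)) - 10*(-3))*(1/235) = ((35 - 42) + 30)*(1/235) = (-7 + 30)*(1/235) = 23*(1/235) = 23/235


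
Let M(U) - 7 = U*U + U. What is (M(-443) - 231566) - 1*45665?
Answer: -81418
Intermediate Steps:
M(U) = 7 + U + U**2 (M(U) = 7 + (U*U + U) = 7 + (U**2 + U) = 7 + (U + U**2) = 7 + U + U**2)
(M(-443) - 231566) - 1*45665 = ((7 - 443 + (-443)**2) - 231566) - 1*45665 = ((7 - 443 + 196249) - 231566) - 45665 = (195813 - 231566) - 45665 = -35753 - 45665 = -81418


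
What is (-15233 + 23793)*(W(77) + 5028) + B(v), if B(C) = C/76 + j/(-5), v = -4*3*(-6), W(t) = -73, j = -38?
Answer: 4029406812/95 ≈ 4.2415e+7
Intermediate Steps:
v = 72 (v = -12*(-6) = 72)
B(C) = 38/5 + C/76 (B(C) = C/76 - 38/(-5) = C*(1/76) - 38*(-1/5) = C/76 + 38/5 = 38/5 + C/76)
(-15233 + 23793)*(W(77) + 5028) + B(v) = (-15233 + 23793)*(-73 + 5028) + (38/5 + (1/76)*72) = 8560*4955 + (38/5 + 18/19) = 42414800 + 812/95 = 4029406812/95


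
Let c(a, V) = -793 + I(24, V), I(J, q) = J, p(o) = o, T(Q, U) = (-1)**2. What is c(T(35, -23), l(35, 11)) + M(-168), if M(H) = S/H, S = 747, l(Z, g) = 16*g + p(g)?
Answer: -43313/56 ≈ -773.45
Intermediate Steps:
T(Q, U) = 1
l(Z, g) = 17*g (l(Z, g) = 16*g + g = 17*g)
M(H) = 747/H
c(a, V) = -769 (c(a, V) = -793 + 24 = -769)
c(T(35, -23), l(35, 11)) + M(-168) = -769 + 747/(-168) = -769 + 747*(-1/168) = -769 - 249/56 = -43313/56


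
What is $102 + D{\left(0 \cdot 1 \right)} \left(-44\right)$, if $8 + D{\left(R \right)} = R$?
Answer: $454$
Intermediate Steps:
$D{\left(R \right)} = -8 + R$
$102 + D{\left(0 \cdot 1 \right)} \left(-44\right) = 102 + \left(-8 + 0 \cdot 1\right) \left(-44\right) = 102 + \left(-8 + 0\right) \left(-44\right) = 102 - -352 = 102 + 352 = 454$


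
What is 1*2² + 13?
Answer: 17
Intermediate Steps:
1*2² + 13 = 1*4 + 13 = 4 + 13 = 17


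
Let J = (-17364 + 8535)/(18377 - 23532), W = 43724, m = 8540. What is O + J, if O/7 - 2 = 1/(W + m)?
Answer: 4233367821/269420920 ≈ 15.713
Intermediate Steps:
J = 8829/5155 (J = -8829/(-5155) = -8829*(-1/5155) = 8829/5155 ≈ 1.7127)
O = 731703/52264 (O = 14 + 7/(43724 + 8540) = 14 + 7/52264 = 731703/52264 ≈ 14.000)
O + J = 731703/52264 + 8829/5155 = 4233367821/269420920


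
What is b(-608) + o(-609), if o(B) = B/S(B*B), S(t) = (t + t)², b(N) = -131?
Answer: -118354061197/903466116 ≈ -131.00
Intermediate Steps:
S(t) = 4*t² (S(t) = (2*t)² = 4*t²)
o(B) = 1/(4*B³) (o(B) = B/((4*(B*B)²)) = B/((4*(B²)²)) = B/((4*B⁴)) = B*(1/(4*B⁴)) = 1/(4*B³))
b(-608) + o(-609) = -131 + (¼)/(-609)³ = -131 + (¼)*(-1/225866529) = -131 - 1/903466116 = -118354061197/903466116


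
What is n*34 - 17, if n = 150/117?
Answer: 1037/39 ≈ 26.590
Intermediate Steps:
n = 50/39 (n = 150*(1/117) = 50/39 ≈ 1.2821)
n*34 - 17 = (50/39)*34 - 17 = 1700/39 - 17 = 1037/39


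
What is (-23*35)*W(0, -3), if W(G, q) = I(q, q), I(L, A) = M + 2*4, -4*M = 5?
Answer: -21735/4 ≈ -5433.8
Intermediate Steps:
M = -5/4 (M = -¼*5 = -5/4 ≈ -1.2500)
I(L, A) = 27/4 (I(L, A) = -5/4 + 2*4 = -5/4 + 8 = 27/4)
W(G, q) = 27/4
(-23*35)*W(0, -3) = -23*35*(27/4) = -805*27/4 = -21735/4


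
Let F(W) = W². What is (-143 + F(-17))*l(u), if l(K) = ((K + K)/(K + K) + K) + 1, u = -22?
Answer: -2920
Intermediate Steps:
l(K) = 2 + K (l(K) = ((2*K)/((2*K)) + K) + 1 = ((2*K)*(1/(2*K)) + K) + 1 = (1 + K) + 1 = 2 + K)
(-143 + F(-17))*l(u) = (-143 + (-17)²)*(2 - 22) = (-143 + 289)*(-20) = 146*(-20) = -2920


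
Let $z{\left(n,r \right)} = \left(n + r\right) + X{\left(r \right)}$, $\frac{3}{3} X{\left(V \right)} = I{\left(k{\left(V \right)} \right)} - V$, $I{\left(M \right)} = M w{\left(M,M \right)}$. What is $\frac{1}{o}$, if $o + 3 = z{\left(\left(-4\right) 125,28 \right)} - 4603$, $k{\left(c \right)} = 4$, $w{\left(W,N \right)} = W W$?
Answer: $- \frac{1}{5042} \approx -0.00019833$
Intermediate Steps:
$w{\left(W,N \right)} = W^{2}$
$I{\left(M \right)} = M^{3}$ ($I{\left(M \right)} = M M^{2} = M^{3}$)
$X{\left(V \right)} = 64 - V$ ($X{\left(V \right)} = 4^{3} - V = 64 - V$)
$z{\left(n,r \right)} = 64 + n$ ($z{\left(n,r \right)} = \left(n + r\right) - \left(-64 + r\right) = 64 + n$)
$o = -5042$ ($o = -3 + \left(\left(64 - 500\right) - 4603\right) = -3 - 5039 = -5042$)
$\frac{1}{o} = \frac{1}{-5042} = - \frac{1}{5042}$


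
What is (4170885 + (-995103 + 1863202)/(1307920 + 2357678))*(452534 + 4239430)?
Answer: 11955740938649784026/610933 ≈ 1.9570e+13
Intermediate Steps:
(4170885 + (-995103 + 1863202)/(1307920 + 2357678))*(452534 + 4239430) = (4170885 + 868099/3665598)*4691964 = (15288788582329/3665598)*4691964 = 11955740938649784026/610933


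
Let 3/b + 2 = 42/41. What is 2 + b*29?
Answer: -3487/40 ≈ -87.175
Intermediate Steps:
b = -123/40 (b = 3/(-2 + 42/41) = 3/(-40/41) = 3*(-41/40) = -123/40 ≈ -3.0750)
2 + b*29 = 2 - 123/40*29 = 2 - 3567/40 = -3487/40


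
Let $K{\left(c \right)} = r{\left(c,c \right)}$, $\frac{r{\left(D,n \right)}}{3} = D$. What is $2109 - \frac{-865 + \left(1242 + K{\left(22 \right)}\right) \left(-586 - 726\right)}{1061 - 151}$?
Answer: $\frac{3636151}{910} \approx 3995.8$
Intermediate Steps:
$r{\left(D,n \right)} = 3 D$
$K{\left(c \right)} = 3 c$
$2109 - \frac{-865 + \left(1242 + K{\left(22 \right)}\right) \left(-586 - 726\right)}{1061 - 151} = 2109 - \frac{-865 + \left(1242 + 3 \cdot 22\right) \left(-586 - 726\right)}{1061 - 151} = 2109 - \frac{-865 + \left(1242 + 66\right) \left(-1312\right)}{910} = 2109 - \left(-865 + 1308 \left(-1312\right)\right) \frac{1}{910} = 2109 - \left(-865 - 1716096\right) \frac{1}{910} = 2109 - \left(-1716961\right) \frac{1}{910} = 2109 - - \frac{1716961}{910} = 2109 + \frac{1716961}{910} = \frac{3636151}{910}$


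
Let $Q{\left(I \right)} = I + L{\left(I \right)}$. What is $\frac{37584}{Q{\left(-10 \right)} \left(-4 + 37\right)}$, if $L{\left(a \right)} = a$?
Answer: $- \frac{3132}{55} \approx -56.945$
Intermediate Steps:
$Q{\left(I \right)} = 2 I$ ($Q{\left(I \right)} = I + I = 2 I$)
$\frac{37584}{Q{\left(-10 \right)} \left(-4 + 37\right)} = \frac{37584}{2 \left(-10\right) \left(-4 + 37\right)} = \frac{37584}{\left(-20\right) 33} = \frac{37584}{-660} = 37584 \left(- \frac{1}{660}\right) = - \frac{3132}{55}$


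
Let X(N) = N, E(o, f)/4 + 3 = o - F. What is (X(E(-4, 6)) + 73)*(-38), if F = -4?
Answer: -2318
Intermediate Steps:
E(o, f) = 4 + 4*o (E(o, f) = -12 + 4*(o - 1*(-4)) = -12 + 4*(o + 4) = -12 + 4*(4 + o) = -12 + (16 + 4*o) = 4 + 4*o)
(X(E(-4, 6)) + 73)*(-38) = ((4 + 4*(-4)) + 73)*(-38) = ((4 - 16) + 73)*(-38) = (-12 + 73)*(-38) = 61*(-38) = -2318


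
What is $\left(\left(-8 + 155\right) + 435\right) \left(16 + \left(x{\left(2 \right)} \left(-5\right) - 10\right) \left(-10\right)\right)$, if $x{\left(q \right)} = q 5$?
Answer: $358512$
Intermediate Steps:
$x{\left(q \right)} = 5 q$
$\left(\left(-8 + 155\right) + 435\right) \left(16 + \left(x{\left(2 \right)} \left(-5\right) - 10\right) \left(-10\right)\right) = \left(\left(-8 + 155\right) + 435\right) \left(16 + \left(5 \cdot 2 \left(-5\right) - 10\right) \left(-10\right)\right) = \left(147 + 435\right) \left(16 + \left(10 \left(-5\right) - 10\right) \left(-10\right)\right) = 582 \left(16 + \left(-50 - 10\right) \left(-10\right)\right) = 582 \left(16 - -600\right) = 582 \left(16 + 600\right) = 582 \cdot 616 = 358512$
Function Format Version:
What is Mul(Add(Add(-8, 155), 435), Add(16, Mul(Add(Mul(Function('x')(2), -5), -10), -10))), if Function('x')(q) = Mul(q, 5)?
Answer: 358512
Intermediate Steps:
Function('x')(q) = Mul(5, q)
Mul(Add(Add(-8, 155), 435), Add(16, Mul(Add(Mul(Function('x')(2), -5), -10), -10))) = Mul(Add(Add(-8, 155), 435), Add(16, Mul(Add(Mul(Mul(5, 2), -5), -10), -10))) = Mul(Add(147, 435), Add(16, Mul(Add(Mul(10, -5), -10), -10))) = Mul(582, Add(16, Mul(Add(-50, -10), -10))) = Mul(582, Add(16, Mul(-60, -10))) = Mul(582, Add(16, 600)) = Mul(582, 616) = 358512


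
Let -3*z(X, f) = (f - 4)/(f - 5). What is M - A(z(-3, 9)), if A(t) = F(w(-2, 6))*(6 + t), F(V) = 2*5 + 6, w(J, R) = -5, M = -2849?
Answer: -8815/3 ≈ -2938.3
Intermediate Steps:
z(X, f) = -(-4 + f)/(3*(-5 + f)) (z(X, f) = -(f - 4)/(3*(f - 5)) = -(-4 + f)/(3*(-5 + f)))
F(V) = 16 (F(V) = 10 + 6 = 16)
A(t) = 96 + 16*t (A(t) = 16*(6 + t) = 96 + 16*t)
M - A(z(-3, 9)) = -2849 - (96 + 16*((4 - 1*9)/(3*(-5 + 9)))) = -2849 - (96 + 16*((⅓)*(4 - 9)/4)) = -2849 - (96 + 16*((⅓)*(¼)*(-5))) = -2849 - (96 + 16*(-5/12)) = -2849 - (96 - 20/3) = -2849 - 1*268/3 = -2849 - 268/3 = -8815/3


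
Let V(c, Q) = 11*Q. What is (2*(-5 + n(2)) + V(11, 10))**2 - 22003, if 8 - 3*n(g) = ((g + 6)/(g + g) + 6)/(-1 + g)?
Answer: -12003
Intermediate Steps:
n(g) = 8/3 - (6 + (6 + g)/(2*g))/(3*(-1 + g)) (n(g) = 8/3 - ((g + 6)/(g + g) + 6)/(3*(-1 + g)) = 8/3 - ((6 + g)/((2*g)) + 6)/(3*(-1 + g)) = 8/3 - ((6 + g)*(1/(2*g)) + 6)/(3*(-1 + g)) = 8/3 - ((6 + g)/(2*g) + 6)/(3*(-1 + g)) = 8/3 - (6 + (6 + g)/(2*g))/(3*(-1 + g)))
(2*(-5 + n(2)) + V(11, 10))**2 - 22003 = (2*(-5 + (1/6)*(-6 - 29*2 + 16*2**2)/(2*(-1 + 2))) + 11*10)**2 - 22003 = (2*(-5 + (1/6)*(1/2)*(-6 - 58 + 16*4)/1) + 110)**2 - 22003 = (2*(-5 + (1/6)*(1/2)*1*(-6 - 58 + 64)) + 110)**2 - 22003 = (2*(-5 + (1/6)*(1/2)*1*0) + 110)**2 - 22003 = (2*(-5 + 0) + 110)**2 - 22003 = (2*(-5) + 110)**2 - 22003 = (-10 + 110)**2 - 22003 = 100**2 - 22003 = 10000 - 22003 = -12003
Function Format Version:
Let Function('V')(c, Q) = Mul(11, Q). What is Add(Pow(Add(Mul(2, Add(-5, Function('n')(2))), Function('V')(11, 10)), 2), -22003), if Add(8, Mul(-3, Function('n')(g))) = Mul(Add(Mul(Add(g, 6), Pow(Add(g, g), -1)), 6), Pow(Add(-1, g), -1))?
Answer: -12003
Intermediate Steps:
Function('n')(g) = Add(Rational(8, 3), Mul(Rational(-1, 3), Pow(Add(-1, g), -1), Add(6, Mul(Rational(1, 2), Pow(g, -1), Add(6, g))))) (Function('n')(g) = Add(Rational(8, 3), Mul(Rational(-1, 3), Mul(Add(Mul(Add(g, 6), Pow(Add(g, g), -1)), 6), Pow(Add(-1, g), -1)))) = Add(Rational(8, 3), Mul(Rational(-1, 3), Mul(Add(Mul(Add(6, g), Pow(Mul(2, g), -1)), 6), Pow(Add(-1, g), -1)))) = Add(Rational(8, 3), Mul(Rational(-1, 3), Mul(Add(Mul(Add(6, g), Mul(Rational(1, 2), Pow(g, -1))), 6), Pow(Add(-1, g), -1)))) = Add(Rational(8, 3), Mul(Rational(-1, 3), Mul(Add(Mul(Rational(1, 2), Pow(g, -1), Add(6, g)), 6), Pow(Add(-1, g), -1)))) = Add(Rational(8, 3), Mul(Rational(-1, 3), Mul(Add(6, Mul(Rational(1, 2), Pow(g, -1), Add(6, g))), Pow(Add(-1, g), -1)))) = Add(Rational(8, 3), Mul(Rational(-1, 3), Mul(Pow(Add(-1, g), -1), Add(6, Mul(Rational(1, 2), Pow(g, -1), Add(6, g)))))) = Add(Rational(8, 3), Mul(Rational(-1, 3), Pow(Add(-1, g), -1), Add(6, Mul(Rational(1, 2), Pow(g, -1), Add(6, g))))))
Add(Pow(Add(Mul(2, Add(-5, Function('n')(2))), Function('V')(11, 10)), 2), -22003) = Add(Pow(Add(Mul(2, Add(-5, Mul(Rational(1, 6), Pow(2, -1), Pow(Add(-1, 2), -1), Add(-6, Mul(-29, 2), Mul(16, Pow(2, 2)))))), Mul(11, 10)), 2), -22003) = Add(Pow(Add(Mul(2, Add(-5, Mul(Rational(1, 6), Rational(1, 2), Pow(1, -1), Add(-6, -58, Mul(16, 4))))), 110), 2), -22003) = Add(Pow(Add(Mul(2, Add(-5, Mul(Rational(1, 6), Rational(1, 2), 1, Add(-6, -58, 64)))), 110), 2), -22003) = Add(Pow(Add(Mul(2, Add(-5, Mul(Rational(1, 6), Rational(1, 2), 1, 0))), 110), 2), -22003) = Add(Pow(Add(Mul(2, Add(-5, 0)), 110), 2), -22003) = Add(Pow(Add(Mul(2, -5), 110), 2), -22003) = Add(Pow(Add(-10, 110), 2), -22003) = Add(Pow(100, 2), -22003) = Add(10000, -22003) = -12003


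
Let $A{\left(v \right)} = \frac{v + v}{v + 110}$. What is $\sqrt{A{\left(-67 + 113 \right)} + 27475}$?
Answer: $\frac{2 \sqrt{10447593}}{39} \approx 165.76$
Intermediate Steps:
$A{\left(v \right)} = \frac{2 v}{110 + v}$
$\sqrt{A{\left(-67 + 113 \right)} + 27475} = \sqrt{\frac{2 \left(-67 + 113\right)}{110 + \left(-67 + 113\right)} + 27475} = \sqrt{2 \cdot 46 \frac{1}{110 + 46} + 27475} = \sqrt{2 \cdot 46 \cdot \frac{1}{156} + 27475} = \sqrt{\frac{23}{39} + 27475} = \sqrt{\frac{1071548}{39}} = \frac{2 \sqrt{10447593}}{39}$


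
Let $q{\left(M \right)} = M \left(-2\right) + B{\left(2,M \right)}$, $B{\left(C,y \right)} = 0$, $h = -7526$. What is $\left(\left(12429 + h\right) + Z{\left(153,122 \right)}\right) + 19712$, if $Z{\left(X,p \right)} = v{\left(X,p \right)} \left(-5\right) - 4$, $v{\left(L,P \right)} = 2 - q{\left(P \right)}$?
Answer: $23381$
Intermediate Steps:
$q{\left(M \right)} = - 2 M$ ($q{\left(M \right)} = M \left(-2\right) + 0 = - 2 M + 0 = - 2 M$)
$v{\left(L,P \right)} = 2 + 2 P$ ($v{\left(L,P \right)} = 2 - - 2 P = 2 + 2 P$)
$Z{\left(X,p \right)} = -14 - 10 p$ ($Z{\left(X,p \right)} = \left(2 + 2 p\right) \left(-5\right) - 4 = \left(-10 - 10 p\right) - 4 = -14 - 10 p$)
$\left(\left(12429 + h\right) + Z{\left(153,122 \right)}\right) + 19712 = \left(\left(12429 - 7526\right) - 1234\right) + 19712 = \left(4903 - 1234\right) + 19712 = 3669 + 19712 = 23381$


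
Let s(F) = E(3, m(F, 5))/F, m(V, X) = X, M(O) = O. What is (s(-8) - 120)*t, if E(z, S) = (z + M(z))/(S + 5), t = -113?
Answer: 542739/40 ≈ 13568.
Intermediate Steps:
E(z, S) = 2*z/(5 + S) (E(z, S) = (z + z)/(S + 5) = (2*z)/(5 + S) = 2*z/(5 + S))
s(F) = 3/(5*F) (s(F) = (2*3/(5 + 5))/F = (2*3/10)/F = (2*3*(1/10))/F = 3/(5*F))
(s(-8) - 120)*t = ((3/5)/(-8) - 120)*(-113) = ((3/5)*(-1/8) - 120)*(-113) = (-3/40 - 120)*(-113) = -4803/40*(-113) = 542739/40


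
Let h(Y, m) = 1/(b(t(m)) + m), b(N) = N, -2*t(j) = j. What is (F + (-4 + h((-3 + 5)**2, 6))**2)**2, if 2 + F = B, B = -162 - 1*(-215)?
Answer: 336400/81 ≈ 4153.1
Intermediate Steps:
B = 53 (B = -162 + 215 = 53)
t(j) = -j/2
h(Y, m) = 2/m (h(Y, m) = 1/(-m/2 + m) = 1/(m/2) = 2/m)
F = 51 (F = -2 + 53 = 51)
(F + (-4 + h((-3 + 5)**2, 6))**2)**2 = (51 + (-4 + 2/6)**2)**2 = (51 + (-4 + 2*(1/6))**2)**2 = (51 + (-4 + 1/3)**2)**2 = (51 + (-11/3)**2)**2 = (51 + 121/9)**2 = (580/9)**2 = 336400/81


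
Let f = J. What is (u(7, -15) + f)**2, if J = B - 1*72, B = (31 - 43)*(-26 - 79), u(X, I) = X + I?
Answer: 1392400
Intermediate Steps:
u(X, I) = I + X
B = 1260 (B = -12*(-105) = 1260)
J = 1188 (J = 1260 - 1*72 = 1260 - 72 = 1188)
f = 1188
(u(7, -15) + f)**2 = ((-15 + 7) + 1188)**2 = (-8 + 1188)**2 = 1180**2 = 1392400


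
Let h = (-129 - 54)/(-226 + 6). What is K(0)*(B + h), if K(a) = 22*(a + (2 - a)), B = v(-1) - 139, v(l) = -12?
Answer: -33037/5 ≈ -6607.4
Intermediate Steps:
B = -151 (B = -12 - 139 = -151)
K(a) = 44 (K(a) = 22*2 = 44)
h = 183/220 (h = -183/(-220) = -183*(-1/220) = 183/220 ≈ 0.83182)
K(0)*(B + h) = 44*(-151 + 183/220) = 44*(-33037/220) = -33037/5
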